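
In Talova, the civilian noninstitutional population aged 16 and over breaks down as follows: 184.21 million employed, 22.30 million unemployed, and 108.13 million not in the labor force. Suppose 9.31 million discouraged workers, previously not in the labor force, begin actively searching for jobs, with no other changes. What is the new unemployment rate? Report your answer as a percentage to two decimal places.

New unemployment rate ≈ 14.65%.

Initially, labor force = 184.21 + 22.30 = 206.51 million, so u = 22.30/206.51 = 10.80%.
After the change, unemployed and labor force both rise by 9.31 → E = 184.21, U = 31.61, labor force = 215.82 million.
New unemployment rate = 31.61 / 215.82 = 14.65%.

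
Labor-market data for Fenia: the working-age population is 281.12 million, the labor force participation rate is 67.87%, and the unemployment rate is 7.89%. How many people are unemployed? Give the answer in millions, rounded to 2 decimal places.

Labor force = 0.6787 × 281.12 = 190.80 million.
Unemployed = 0.0789 × 190.80 ≈ 15.05 million.

About 15.05 million are unemployed.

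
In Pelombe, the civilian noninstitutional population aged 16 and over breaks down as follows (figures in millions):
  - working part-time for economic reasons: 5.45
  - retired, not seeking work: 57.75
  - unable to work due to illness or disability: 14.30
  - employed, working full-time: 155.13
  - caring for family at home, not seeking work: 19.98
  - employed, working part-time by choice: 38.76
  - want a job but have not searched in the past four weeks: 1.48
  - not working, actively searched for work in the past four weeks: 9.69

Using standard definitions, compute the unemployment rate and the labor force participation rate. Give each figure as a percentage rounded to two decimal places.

Unemployment rate ≈ 4.64%; labor force participation rate ≈ 69.09%.

Employed = 5.45 + 155.13 + 38.76 = 199.34 million (anyone who worked, including part-time for economic reasons, counts as employed).
Unemployed = 9.69 million.
Labor force = 199.34 + 9.69 = 209.03 million.
Not in labor force = 57.75 + 14.30 + 19.98 + 1.48 = 93.51 million (those not working and not actively searching are outside the labor force — including those who want a job but have given up searching).
Civilian working-age population = 209.03 + 93.51 = 302.54 million.
Unemployment rate = 9.69 / 209.03 = 4.64%.
Labor force participation rate = 209.03 / 302.54 = 69.09%.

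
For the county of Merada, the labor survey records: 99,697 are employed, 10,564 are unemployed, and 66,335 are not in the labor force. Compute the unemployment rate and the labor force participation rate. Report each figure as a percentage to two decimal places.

Labor force = employed + unemployed = 99,697 + 10,564 = 110,261.
Working-age population = 110,261 + 66,335 = 176,596.
Unemployment rate = 10,564 / 110,261 = 9.58%.
Labor force participation rate = 110,261 / 176,596 = 62.44%.

Unemployment rate ≈ 9.58%; labor force participation rate ≈ 62.44%.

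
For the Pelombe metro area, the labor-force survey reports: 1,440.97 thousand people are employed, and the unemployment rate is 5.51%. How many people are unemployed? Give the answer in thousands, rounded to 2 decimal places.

About 84.03 thousand are unemployed.

Let U be the number unemployed. The labor force is E + U, and U/(E+U) = 0.0551.
So U = 0.0551 × 1,440.97 / (1 − 0.0551) = 79.3974 / 0.9449 ≈ 84.03 thousand.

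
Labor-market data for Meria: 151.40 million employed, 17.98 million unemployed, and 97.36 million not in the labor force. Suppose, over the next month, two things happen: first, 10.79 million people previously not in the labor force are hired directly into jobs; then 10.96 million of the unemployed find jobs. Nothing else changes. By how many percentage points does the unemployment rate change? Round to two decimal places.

Initially, labor force = 151.40 + 17.98 = 169.38 million, so u = 17.98/169.38 = 10.62%.
After the first change, employed and labor force both rise by 10.79; unemployed unchanged → E = 162.19, U = 17.98, labor force = 180.17 million.
After the second change, unemployed falls and employed rises by 10.96; labor force unchanged → E = 173.15, U = 7.02, labor force = 180.17 million.
New unemployment rate = 7.02 / 180.17 = 3.90%.
Change = 3.90% − 10.62% = −6.72 percentage points.

The unemployment rate changes by −6.72 percentage points.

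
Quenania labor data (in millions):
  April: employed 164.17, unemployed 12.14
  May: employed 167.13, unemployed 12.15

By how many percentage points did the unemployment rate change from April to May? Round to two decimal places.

April: labor force = 164.17 + 12.14 = 176.31; u = 12.14/176.31 = 6.89%.
May: labor force = 167.13 + 12.15 = 179.28; u = 12.15/179.28 = 6.78%.
Change = 6.78% − 6.89% = −0.11 pp.

The unemployment rate changed by −0.11 percentage points.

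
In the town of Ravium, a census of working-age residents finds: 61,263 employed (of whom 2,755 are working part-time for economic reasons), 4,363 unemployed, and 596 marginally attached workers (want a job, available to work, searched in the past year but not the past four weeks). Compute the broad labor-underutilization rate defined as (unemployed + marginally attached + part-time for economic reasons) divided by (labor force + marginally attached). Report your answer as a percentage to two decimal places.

Labor force = 61,263 + 4,363 = 65,626.
Numerator = 4,363 + 596 + 2,755 = 7,714.
Denominator = 65,626 + 596 = 66,222.
Broad rate = 7,714 / 66,222 = 11.65%.

Broad underutilization rate ≈ 11.65%.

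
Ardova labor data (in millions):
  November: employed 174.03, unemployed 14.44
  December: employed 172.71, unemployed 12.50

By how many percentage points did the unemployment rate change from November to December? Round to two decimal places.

November: labor force = 174.03 + 14.44 = 188.47; u = 14.44/188.47 = 7.66%.
December: labor force = 172.71 + 12.50 = 185.21; u = 12.50/185.21 = 6.75%.
Change = 6.75% − 7.66% = −0.91 pp.

The unemployment rate changed by −0.91 percentage points.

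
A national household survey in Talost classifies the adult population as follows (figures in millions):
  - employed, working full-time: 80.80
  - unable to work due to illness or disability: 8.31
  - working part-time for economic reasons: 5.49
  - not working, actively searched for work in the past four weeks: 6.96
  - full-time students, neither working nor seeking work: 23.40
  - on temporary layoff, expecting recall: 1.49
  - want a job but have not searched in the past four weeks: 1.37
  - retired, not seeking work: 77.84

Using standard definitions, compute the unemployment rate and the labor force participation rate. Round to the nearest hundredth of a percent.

Employed = 80.80 + 5.49 = 86.29 million (anyone who worked, including part-time for economic reasons, counts as employed).
Unemployed = 6.96 + 1.49 = 8.45 million (jobless and actively searching, or on temporary layoff).
Labor force = 86.29 + 8.45 = 94.74 million.
Not in labor force = 8.31 + 23.40 + 1.37 + 77.84 = 110.92 million (those not working and not actively searching are outside the labor force — including those who want a job but have given up searching).
Civilian working-age population = 94.74 + 110.92 = 205.66 million.
Unemployment rate = 8.45 / 94.74 = 8.92%.
Labor force participation rate = 94.74 / 205.66 = 46.07%.

Unemployment rate ≈ 8.92%; labor force participation rate ≈ 46.07%.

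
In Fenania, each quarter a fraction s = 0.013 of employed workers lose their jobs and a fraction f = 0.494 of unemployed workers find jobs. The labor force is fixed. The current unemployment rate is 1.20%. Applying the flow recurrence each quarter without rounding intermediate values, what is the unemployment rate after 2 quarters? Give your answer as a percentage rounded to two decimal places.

Unemployment rate after two quarters ≈ 2.23%.

With a fixed labor force, u_{t+1} = u_t + s·(1−u_t) − f·u_t = u_t·(1−s−f) + s.
Here 1−s−f = 0.493 and s = 0.013.
u_1 = 0.012000 × 0.493 + 0.013 = 0.018916.
u_2 = 0.018916 × 0.493 + 0.013 = 0.022326.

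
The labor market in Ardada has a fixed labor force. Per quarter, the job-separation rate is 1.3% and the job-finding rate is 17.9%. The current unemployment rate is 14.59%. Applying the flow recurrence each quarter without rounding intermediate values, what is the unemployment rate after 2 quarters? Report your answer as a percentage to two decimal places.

Unemployment rate after two quarters ≈ 11.88%.

With a fixed labor force, u_{t+1} = u_t + s·(1−u_t) − f·u_t = u_t·(1−s−f) + s.
Here 1−s−f = 0.808 and s = 0.013.
u_1 = 0.145900 × 0.808 + 0.013 = 0.130887.
u_2 = 0.130887 × 0.808 + 0.013 = 0.118757.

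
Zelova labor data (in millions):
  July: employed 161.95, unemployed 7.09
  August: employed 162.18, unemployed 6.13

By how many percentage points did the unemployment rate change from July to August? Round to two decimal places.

The unemployment rate changed by −0.55 percentage points.

July: labor force = 161.95 + 7.09 = 169.04; u = 7.09/169.04 = 4.19%.
August: labor force = 162.18 + 6.13 = 168.31; u = 6.13/168.31 = 3.64%.
Change = 3.64% − 4.19% = −0.55 pp.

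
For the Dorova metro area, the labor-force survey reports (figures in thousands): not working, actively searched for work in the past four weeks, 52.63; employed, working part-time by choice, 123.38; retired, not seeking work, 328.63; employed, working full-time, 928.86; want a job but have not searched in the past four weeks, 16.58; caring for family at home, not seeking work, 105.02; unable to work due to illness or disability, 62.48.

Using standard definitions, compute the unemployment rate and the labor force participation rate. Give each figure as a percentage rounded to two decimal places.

Employed = 123.38 + 928.86 = 1,052.24 thousand.
Unemployed = 52.63 thousand.
Labor force = 1,052.24 + 52.63 = 1,104.87 thousand.
Not in labor force = 328.63 + 16.58 + 105.02 + 62.48 = 512.71 thousand (those not working and not actively searching are outside the labor force — including those who want a job but have given up searching).
Civilian working-age population = 1,104.87 + 512.71 = 1,617.58 thousand.
Unemployment rate = 52.63 / 1,104.87 = 4.76%.
Labor force participation rate = 1,104.87 / 1,617.58 = 68.30%.

Unemployment rate ≈ 4.76%; labor force participation rate ≈ 68.30%.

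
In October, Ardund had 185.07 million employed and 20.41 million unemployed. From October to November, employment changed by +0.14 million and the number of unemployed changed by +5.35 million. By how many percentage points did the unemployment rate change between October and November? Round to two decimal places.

October: labor force = 185.07 + 20.41 = 205.48; u = 20.41/205.48 = 9.93%.
November: labor force = 185.21 + 25.76 = 210.97; u = 25.76/210.97 = 12.21%.
Change = 12.21% − 9.93% = +2.28 pp.

The unemployment rate changed by +2.28 percentage points.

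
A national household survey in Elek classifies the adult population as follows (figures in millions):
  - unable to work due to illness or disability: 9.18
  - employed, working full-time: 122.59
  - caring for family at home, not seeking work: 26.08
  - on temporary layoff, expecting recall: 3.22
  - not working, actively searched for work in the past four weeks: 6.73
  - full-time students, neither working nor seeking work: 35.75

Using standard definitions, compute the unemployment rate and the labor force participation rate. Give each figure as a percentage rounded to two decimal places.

Unemployment rate ≈ 7.51%; labor force participation rate ≈ 65.11%.

Employed = 122.59 million.
Unemployed = 3.22 + 6.73 = 9.95 million (jobless and actively searching, or on temporary layoff).
Labor force = 122.59 + 9.95 = 132.54 million.
Not in labor force = 9.18 + 26.08 + 35.75 = 71.01 million (those not working and not actively searching are outside the labor force).
Civilian working-age population = 132.54 + 71.01 = 203.55 million.
Unemployment rate = 9.95 / 132.54 = 7.51%.
Labor force participation rate = 132.54 / 203.55 = 65.11%.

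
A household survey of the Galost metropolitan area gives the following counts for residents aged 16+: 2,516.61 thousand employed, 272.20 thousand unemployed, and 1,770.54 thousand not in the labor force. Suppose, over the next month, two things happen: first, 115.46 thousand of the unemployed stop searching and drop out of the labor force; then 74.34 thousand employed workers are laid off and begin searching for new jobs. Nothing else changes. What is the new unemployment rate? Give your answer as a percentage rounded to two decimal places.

New unemployment rate ≈ 8.64%.

Initially, labor force = 2,516.61 + 272.20 = 2,788.81 thousand, so u = 272.20/2,788.81 = 9.76%.
After the first change, unemployed and labor force both fall by 115.46 → E = 2,516.61, U = 156.74, labor force = 2,673.35 thousand.
After the second change, employed falls and unemployed rises by 74.34; labor force unchanged → E = 2,442.27, U = 231.08, labor force = 2,673.35 thousand.
New unemployment rate = 231.08 / 2,673.35 = 8.64%.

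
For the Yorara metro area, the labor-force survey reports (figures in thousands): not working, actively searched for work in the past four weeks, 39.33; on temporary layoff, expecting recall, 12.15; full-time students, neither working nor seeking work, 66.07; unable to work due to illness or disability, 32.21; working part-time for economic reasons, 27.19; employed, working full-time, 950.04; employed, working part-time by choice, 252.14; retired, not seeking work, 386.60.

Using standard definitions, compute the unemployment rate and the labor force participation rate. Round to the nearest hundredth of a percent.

Unemployment rate ≈ 4.02%; labor force participation rate ≈ 72.54%.

Employed = 27.19 + 950.04 + 252.14 = 1,229.37 thousand (anyone who worked, including part-time for economic reasons, counts as employed).
Unemployed = 39.33 + 12.15 = 51.48 thousand (jobless and actively searching, or on temporary layoff).
Labor force = 1,229.37 + 51.48 = 1,280.85 thousand.
Not in labor force = 66.07 + 32.21 + 386.60 = 484.88 thousand (those not working and not actively searching are outside the labor force).
Civilian working-age population = 1,280.85 + 484.88 = 1,765.73 thousand.
Unemployment rate = 51.48 / 1,280.85 = 4.02%.
Labor force participation rate = 1,280.85 / 1,765.73 = 72.54%.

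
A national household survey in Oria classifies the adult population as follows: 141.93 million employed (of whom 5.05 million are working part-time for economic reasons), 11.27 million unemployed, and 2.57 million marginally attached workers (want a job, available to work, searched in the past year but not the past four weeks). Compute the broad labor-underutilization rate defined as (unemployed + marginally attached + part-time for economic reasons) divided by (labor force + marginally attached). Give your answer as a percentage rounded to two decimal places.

Broad underutilization rate ≈ 12.13%.

Labor force = 141.93 + 11.27 = 153.20 million.
Numerator = 11.27 + 2.57 + 5.05 = 18.89 million.
Denominator = 153.20 + 2.57 = 155.77 million.
Broad rate = 18.89 / 155.77 = 12.13%.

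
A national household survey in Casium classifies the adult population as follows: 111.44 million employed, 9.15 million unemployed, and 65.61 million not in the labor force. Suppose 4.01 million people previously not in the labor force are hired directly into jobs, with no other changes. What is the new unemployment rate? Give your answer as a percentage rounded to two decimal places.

Initially, labor force = 111.44 + 9.15 = 120.59 million, so u = 9.15/120.59 = 7.59%.
After the change, employed and labor force both rise by 4.01; unemployed unchanged → E = 115.45, U = 9.15, labor force = 124.60 million.
New unemployment rate = 9.15 / 124.60 = 7.34%.

New unemployment rate ≈ 7.34%.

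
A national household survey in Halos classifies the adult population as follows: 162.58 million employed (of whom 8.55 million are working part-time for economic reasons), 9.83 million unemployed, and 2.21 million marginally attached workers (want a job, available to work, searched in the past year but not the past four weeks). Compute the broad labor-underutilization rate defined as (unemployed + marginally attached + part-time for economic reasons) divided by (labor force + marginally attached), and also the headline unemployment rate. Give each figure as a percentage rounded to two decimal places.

Labor force = 162.58 + 9.83 = 172.41 million.
Numerator = 9.83 + 2.21 + 8.55 = 20.59 million.
Denominator = 172.41 + 2.21 = 174.62 million.
Broad rate = 20.59 / 174.62 = 11.79%.
Headline unemployment rate = 9.83 / 172.41 = 5.70%.

Broad underutilization rate ≈ 11.79%; headline unemployment rate ≈ 5.70%.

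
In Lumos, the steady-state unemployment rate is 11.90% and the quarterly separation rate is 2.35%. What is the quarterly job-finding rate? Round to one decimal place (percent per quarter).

From u* = s/(s+f): f = s·(1−u)/u.
f = 2.35 × (1 − 0.1190) / 0.1190 = 2.0703 / 0.1190 ≈ 17.4% per quarter.

Job-finding rate ≈ 17.4% per quarter.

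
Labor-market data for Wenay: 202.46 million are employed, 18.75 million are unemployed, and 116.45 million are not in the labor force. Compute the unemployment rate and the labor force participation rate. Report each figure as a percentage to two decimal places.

Labor force = employed + unemployed = 202.46 + 18.75 = 221.21 million.
Working-age population = 221.21 + 116.45 = 337.66 million.
Unemployment rate = 18.75 / 221.21 = 8.48%.
Labor force participation rate = 221.21 / 337.66 = 65.51%.

Unemployment rate ≈ 8.48%; labor force participation rate ≈ 65.51%.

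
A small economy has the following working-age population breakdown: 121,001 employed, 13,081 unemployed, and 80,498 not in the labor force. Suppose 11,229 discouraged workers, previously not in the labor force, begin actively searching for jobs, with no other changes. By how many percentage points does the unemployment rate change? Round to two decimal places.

The unemployment rate changes by +6.97 percentage points.

Initially, labor force = 121,001 + 13,081 = 134,082, so u = 13,081/134,082 = 9.76%.
After the change, unemployed and labor force both rise by 11,229 → E = 121,001, U = 24,310, labor force = 145,311.
New unemployment rate = 24,310 / 145,311 = 16.73%.
Change = 16.73% − 9.76% = +6.97 percentage points.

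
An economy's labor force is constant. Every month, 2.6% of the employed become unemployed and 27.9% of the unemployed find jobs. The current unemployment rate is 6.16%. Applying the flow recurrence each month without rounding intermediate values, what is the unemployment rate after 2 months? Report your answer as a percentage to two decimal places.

With a fixed labor force, u_{t+1} = u_t + s·(1−u_t) − f·u_t = u_t·(1−s−f) + s.
Here 1−s−f = 0.695 and s = 0.026.
u_1 = 0.061600 × 0.695 + 0.026 = 0.068812.
u_2 = 0.068812 × 0.695 + 0.026 = 0.073824.

Unemployment rate after two months ≈ 7.38%.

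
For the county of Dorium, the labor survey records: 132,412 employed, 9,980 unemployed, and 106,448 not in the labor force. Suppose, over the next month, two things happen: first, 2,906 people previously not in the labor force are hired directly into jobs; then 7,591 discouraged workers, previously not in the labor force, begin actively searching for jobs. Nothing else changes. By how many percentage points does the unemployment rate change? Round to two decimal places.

Initially, labor force = 132,412 + 9,980 = 142,392, so u = 9,980/142,392 = 7.01%.
After the first change, employed and labor force both rise by 2,906; unemployed unchanged → E = 135,318, U = 9,980, labor force = 145,298.
After the second change, unemployed and labor force both rise by 7,591 → E = 135,318, U = 17,571, labor force = 152,889.
New unemployment rate = 17,571 / 152,889 = 11.49%.
Change = 11.49% − 7.01% = +4.48 percentage points.

The unemployment rate changes by +4.48 percentage points.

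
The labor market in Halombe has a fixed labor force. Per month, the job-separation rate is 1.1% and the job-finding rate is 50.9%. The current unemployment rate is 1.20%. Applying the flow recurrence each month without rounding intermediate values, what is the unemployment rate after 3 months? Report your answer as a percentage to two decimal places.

Unemployment rate after three months ≈ 2.01%.

With a fixed labor force, u_{t+1} = u_t + s·(1−u_t) − f·u_t = u_t·(1−s−f) + s.
Here 1−s−f = 0.480 and s = 0.011.
u_1 = 0.012000 × 0.480 + 0.011 = 0.016760.
u_2 = 0.016760 × 0.480 + 0.011 = 0.019045.
u_3 = 0.019045 × 0.480 + 0.011 = 0.020142.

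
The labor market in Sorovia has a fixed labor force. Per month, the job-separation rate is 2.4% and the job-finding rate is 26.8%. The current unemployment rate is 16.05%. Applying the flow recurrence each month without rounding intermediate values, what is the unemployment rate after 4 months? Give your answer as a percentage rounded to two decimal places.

With a fixed labor force, u_{t+1} = u_t + s·(1−u_t) − f·u_t = u_t·(1−s−f) + s.
Here 1−s−f = 0.708 and s = 0.024.
u_1 = 0.160500 × 0.708 + 0.024 = 0.137634.
u_2 = 0.137634 × 0.708 + 0.024 = 0.121445.
u_3 = 0.121445 × 0.708 + 0.024 = 0.109983.
u_4 = 0.109983 × 0.708 + 0.024 = 0.101868.

Unemployment rate after four months ≈ 10.19%.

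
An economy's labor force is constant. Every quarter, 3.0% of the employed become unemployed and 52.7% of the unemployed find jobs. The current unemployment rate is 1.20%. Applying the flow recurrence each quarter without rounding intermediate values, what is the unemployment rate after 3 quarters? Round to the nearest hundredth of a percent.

Unemployment rate after three quarters ≈ 5.02%.

With a fixed labor force, u_{t+1} = u_t + s·(1−u_t) − f·u_t = u_t·(1−s−f) + s.
Here 1−s−f = 0.443 and s = 0.030.
u_1 = 0.012000 × 0.443 + 0.030 = 0.035316.
u_2 = 0.035316 × 0.443 + 0.030 = 0.045645.
u_3 = 0.045645 × 0.443 + 0.030 = 0.050221.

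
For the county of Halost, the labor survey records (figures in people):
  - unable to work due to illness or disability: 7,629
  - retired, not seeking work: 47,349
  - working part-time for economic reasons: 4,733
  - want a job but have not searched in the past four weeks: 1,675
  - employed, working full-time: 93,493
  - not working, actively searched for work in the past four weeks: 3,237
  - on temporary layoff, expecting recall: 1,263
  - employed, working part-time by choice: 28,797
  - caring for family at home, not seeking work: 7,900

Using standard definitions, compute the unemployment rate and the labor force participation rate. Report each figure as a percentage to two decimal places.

Unemployment rate ≈ 3.42%; labor force participation rate ≈ 67.08%.

Employed = 4,733 + 93,493 + 28,797 = 127,023 (anyone who worked, including part-time for economic reasons, counts as employed).
Unemployed = 3,237 + 1,263 = 4,500 (jobless and actively searching, or on temporary layoff).
Labor force = 127,023 + 4,500 = 131,523.
Not in labor force = 7,629 + 47,349 + 1,675 + 7,900 = 64,553 (those not working and not actively searching are outside the labor force — including those who want a job but have given up searching).
Civilian working-age population = 131,523 + 64,553 = 196,076.
Unemployment rate = 4,500 / 131,523 = 3.42%.
Labor force participation rate = 131,523 / 196,076 = 67.08%.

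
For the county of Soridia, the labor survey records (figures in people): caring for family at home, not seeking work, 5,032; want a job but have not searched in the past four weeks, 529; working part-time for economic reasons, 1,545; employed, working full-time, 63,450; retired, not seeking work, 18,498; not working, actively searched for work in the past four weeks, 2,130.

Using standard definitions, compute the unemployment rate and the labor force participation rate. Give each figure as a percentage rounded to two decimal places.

Unemployment rate ≈ 3.17%; labor force participation rate ≈ 73.61%.

Employed = 1,545 + 63,450 = 64,995 (anyone who worked, including part-time for economic reasons, counts as employed).
Unemployed = 2,130.
Labor force = 64,995 + 2,130 = 67,125.
Not in labor force = 5,032 + 529 + 18,498 = 24,059 (those not working and not actively searching are outside the labor force — including those who want a job but have given up searching).
Civilian working-age population = 67,125 + 24,059 = 91,184.
Unemployment rate = 2,130 / 67,125 = 3.17%.
Labor force participation rate = 67,125 / 91,184 = 73.61%.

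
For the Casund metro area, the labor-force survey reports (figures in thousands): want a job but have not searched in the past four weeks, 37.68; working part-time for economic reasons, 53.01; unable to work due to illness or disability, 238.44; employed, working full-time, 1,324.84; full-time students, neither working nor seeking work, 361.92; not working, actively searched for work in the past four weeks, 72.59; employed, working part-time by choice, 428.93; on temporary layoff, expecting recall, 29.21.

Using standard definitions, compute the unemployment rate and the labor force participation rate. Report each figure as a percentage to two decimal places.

Employed = 53.01 + 1,324.84 + 428.93 = 1,806.78 thousand (anyone who worked, including part-time for economic reasons, counts as employed).
Unemployed = 72.59 + 29.21 = 101.80 thousand (jobless and actively searching, or on temporary layoff).
Labor force = 1,806.78 + 101.80 = 1,908.58 thousand.
Not in labor force = 37.68 + 238.44 + 361.92 = 638.04 thousand (those not working and not actively searching are outside the labor force — including those who want a job but have given up searching).
Civilian working-age population = 1,908.58 + 638.04 = 2,546.62 thousand.
Unemployment rate = 101.80 / 1,908.58 = 5.33%.
Labor force participation rate = 1,908.58 / 2,546.62 = 74.95%.

Unemployment rate ≈ 5.33%; labor force participation rate ≈ 74.95%.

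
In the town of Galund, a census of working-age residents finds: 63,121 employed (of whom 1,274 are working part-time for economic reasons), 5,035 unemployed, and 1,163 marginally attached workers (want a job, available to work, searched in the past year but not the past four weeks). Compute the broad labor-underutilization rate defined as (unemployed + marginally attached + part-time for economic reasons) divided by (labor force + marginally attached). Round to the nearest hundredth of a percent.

Broad underutilization rate ≈ 10.78%.

Labor force = 63,121 + 5,035 = 68,156.
Numerator = 5,035 + 1,163 + 1,274 = 7,472.
Denominator = 68,156 + 1,163 = 69,319.
Broad rate = 7,472 / 69,319 = 10.78%.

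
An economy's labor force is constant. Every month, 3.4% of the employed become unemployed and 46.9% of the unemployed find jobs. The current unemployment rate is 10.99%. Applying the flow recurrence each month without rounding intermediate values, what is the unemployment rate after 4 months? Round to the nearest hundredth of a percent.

Unemployment rate after four months ≈ 7.02%.

With a fixed labor force, u_{t+1} = u_t + s·(1−u_t) − f·u_t = u_t·(1−s−f) + s.
Here 1−s−f = 0.497 and s = 0.034.
u_1 = 0.109900 × 0.497 + 0.034 = 0.088620.
u_2 = 0.088620 × 0.497 + 0.034 = 0.078044.
u_3 = 0.078044 × 0.497 + 0.034 = 0.072788.
u_4 = 0.072788 × 0.497 + 0.034 = 0.070176.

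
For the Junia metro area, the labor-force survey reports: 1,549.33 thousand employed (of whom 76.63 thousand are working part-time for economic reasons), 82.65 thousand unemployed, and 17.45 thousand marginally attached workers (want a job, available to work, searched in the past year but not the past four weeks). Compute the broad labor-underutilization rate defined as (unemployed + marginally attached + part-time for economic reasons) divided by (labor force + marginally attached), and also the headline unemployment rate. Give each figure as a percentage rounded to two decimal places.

Labor force = 1,549.33 + 82.65 = 1,631.98 thousand.
Numerator = 82.65 + 17.45 + 76.63 = 176.73 thousand.
Denominator = 1,631.98 + 17.45 = 1,649.43 thousand.
Broad rate = 176.73 / 1,649.43 = 10.71%.
Headline unemployment rate = 82.65 / 1,631.98 = 5.06%.

Broad underutilization rate ≈ 10.71%; headline unemployment rate ≈ 5.06%.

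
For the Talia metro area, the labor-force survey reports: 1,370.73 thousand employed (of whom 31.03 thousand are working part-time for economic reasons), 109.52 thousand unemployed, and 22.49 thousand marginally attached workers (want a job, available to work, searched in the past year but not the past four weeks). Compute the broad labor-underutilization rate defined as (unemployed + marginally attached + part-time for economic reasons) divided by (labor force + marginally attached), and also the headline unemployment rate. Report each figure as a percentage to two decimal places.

Labor force = 1,370.73 + 109.52 = 1,480.25 thousand.
Numerator = 109.52 + 22.49 + 31.03 = 163.04 thousand.
Denominator = 1,480.25 + 22.49 = 1,502.74 thousand.
Broad rate = 163.04 / 1,502.74 = 10.85%.
Headline unemployment rate = 109.52 / 1,480.25 = 7.40%.

Broad underutilization rate ≈ 10.85%; headline unemployment rate ≈ 7.40%.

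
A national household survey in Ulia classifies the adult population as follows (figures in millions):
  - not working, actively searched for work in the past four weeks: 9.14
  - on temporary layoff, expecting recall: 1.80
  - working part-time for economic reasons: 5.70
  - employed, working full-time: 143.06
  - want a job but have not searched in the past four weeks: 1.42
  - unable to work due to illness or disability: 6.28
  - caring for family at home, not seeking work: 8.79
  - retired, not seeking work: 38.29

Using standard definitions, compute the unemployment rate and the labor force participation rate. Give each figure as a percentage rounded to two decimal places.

Employed = 5.70 + 143.06 = 148.76 million (anyone who worked, including part-time for economic reasons, counts as employed).
Unemployed = 9.14 + 1.80 = 10.94 million (jobless and actively searching, or on temporary layoff).
Labor force = 148.76 + 10.94 = 159.70 million.
Not in labor force = 1.42 + 6.28 + 8.79 + 38.29 = 54.78 million (those not working and not actively searching are outside the labor force — including those who want a job but have given up searching).
Civilian working-age population = 159.70 + 54.78 = 214.48 million.
Unemployment rate = 10.94 / 159.70 = 6.85%.
Labor force participation rate = 159.70 / 214.48 = 74.46%.

Unemployment rate ≈ 6.85%; labor force participation rate ≈ 74.46%.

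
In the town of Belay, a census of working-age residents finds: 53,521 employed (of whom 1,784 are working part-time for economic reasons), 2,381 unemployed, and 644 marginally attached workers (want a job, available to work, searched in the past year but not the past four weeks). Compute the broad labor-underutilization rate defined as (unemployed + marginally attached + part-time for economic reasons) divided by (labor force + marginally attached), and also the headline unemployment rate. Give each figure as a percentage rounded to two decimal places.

Labor force = 53,521 + 2,381 = 55,902.
Numerator = 2,381 + 644 + 1,784 = 4,809.
Denominator = 55,902 + 644 = 56,546.
Broad rate = 4,809 / 56,546 = 8.50%.
Headline unemployment rate = 2,381 / 55,902 = 4.26%.

Broad underutilization rate ≈ 8.50%; headline unemployment rate ≈ 4.26%.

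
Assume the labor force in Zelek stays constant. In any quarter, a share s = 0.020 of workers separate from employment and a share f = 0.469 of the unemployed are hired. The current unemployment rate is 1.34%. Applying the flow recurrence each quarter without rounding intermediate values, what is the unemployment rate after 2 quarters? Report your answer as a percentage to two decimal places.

With a fixed labor force, u_{t+1} = u_t + s·(1−u_t) − f·u_t = u_t·(1−s−f) + s.
Here 1−s−f = 0.511 and s = 0.020.
u_1 = 0.013400 × 0.511 + 0.020 = 0.026847.
u_2 = 0.026847 × 0.511 + 0.020 = 0.033719.

Unemployment rate after two quarters ≈ 3.37%.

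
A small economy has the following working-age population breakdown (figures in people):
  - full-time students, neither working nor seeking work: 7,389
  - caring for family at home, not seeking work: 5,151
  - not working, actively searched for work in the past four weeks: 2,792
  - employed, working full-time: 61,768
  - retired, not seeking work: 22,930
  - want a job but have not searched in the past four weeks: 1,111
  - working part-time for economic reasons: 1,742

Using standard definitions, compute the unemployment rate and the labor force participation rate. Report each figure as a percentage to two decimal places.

Employed = 61,768 + 1,742 = 63,510 (anyone who worked, including part-time for economic reasons, counts as employed).
Unemployed = 2,792.
Labor force = 63,510 + 2,792 = 66,302.
Not in labor force = 7,389 + 5,151 + 22,930 + 1,111 = 36,581 (those not working and not actively searching are outside the labor force — including those who want a job but have given up searching).
Civilian working-age population = 66,302 + 36,581 = 102,883.
Unemployment rate = 2,792 / 66,302 = 4.21%.
Labor force participation rate = 66,302 / 102,883 = 64.44%.

Unemployment rate ≈ 4.21%; labor force participation rate ≈ 64.44%.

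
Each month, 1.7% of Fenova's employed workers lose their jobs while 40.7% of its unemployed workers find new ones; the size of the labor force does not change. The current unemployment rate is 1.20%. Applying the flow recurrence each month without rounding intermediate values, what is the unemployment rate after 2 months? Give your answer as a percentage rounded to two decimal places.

Unemployment rate after two months ≈ 3.08%.

With a fixed labor force, u_{t+1} = u_t + s·(1−u_t) − f·u_t = u_t·(1−s−f) + s.
Here 1−s−f = 0.576 and s = 0.017.
u_1 = 0.012000 × 0.576 + 0.017 = 0.023912.
u_2 = 0.023912 × 0.576 + 0.017 = 0.030773.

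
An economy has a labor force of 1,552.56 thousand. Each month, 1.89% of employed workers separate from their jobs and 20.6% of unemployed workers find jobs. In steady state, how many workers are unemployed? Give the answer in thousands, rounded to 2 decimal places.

Steady-state unemployment rate u* = s/(s+f) = 1.89/(1.89+20.6) = 0.084037.
Unemployed = u* × labor force = 0.084037 × 1,552.56 ≈ 130.47 thousand.

About 130.47 thousand are unemployed in steady state.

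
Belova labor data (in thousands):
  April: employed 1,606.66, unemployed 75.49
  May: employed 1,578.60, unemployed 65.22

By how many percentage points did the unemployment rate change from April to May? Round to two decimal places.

The unemployment rate changed by −0.52 percentage points.

April: labor force = 1,606.66 + 75.49 = 1,682.15; u = 75.49/1,682.15 = 4.49%.
May: labor force = 1,578.60 + 65.22 = 1,643.82; u = 65.22/1,643.82 = 3.97%.
Change = 3.97% − 4.49% = −0.52 pp.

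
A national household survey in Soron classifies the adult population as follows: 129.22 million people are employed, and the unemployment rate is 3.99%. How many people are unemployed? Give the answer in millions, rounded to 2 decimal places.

Let U be the number unemployed. The labor force is E + U, and U/(E+U) = 0.0399.
So U = 0.0399 × 129.22 / (1 − 0.0399) = 5.1559 / 0.9601 ≈ 5.37 million.

About 5.37 million are unemployed.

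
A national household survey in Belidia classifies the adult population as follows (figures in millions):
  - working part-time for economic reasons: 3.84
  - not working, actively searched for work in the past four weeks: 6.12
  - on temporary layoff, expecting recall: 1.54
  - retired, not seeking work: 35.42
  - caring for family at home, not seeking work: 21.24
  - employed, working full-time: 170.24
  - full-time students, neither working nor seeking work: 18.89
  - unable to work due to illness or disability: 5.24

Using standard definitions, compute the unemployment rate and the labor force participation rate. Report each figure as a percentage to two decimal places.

Employed = 3.84 + 170.24 = 174.08 million (anyone who worked, including part-time for economic reasons, counts as employed).
Unemployed = 6.12 + 1.54 = 7.66 million (jobless and actively searching, or on temporary layoff).
Labor force = 174.08 + 7.66 = 181.74 million.
Not in labor force = 35.42 + 21.24 + 18.89 + 5.24 = 80.79 million (those not working and not actively searching are outside the labor force).
Civilian working-age population = 181.74 + 80.79 = 262.53 million.
Unemployment rate = 7.66 / 181.74 = 4.21%.
Labor force participation rate = 181.74 / 262.53 = 69.23%.

Unemployment rate ≈ 4.21%; labor force participation rate ≈ 69.23%.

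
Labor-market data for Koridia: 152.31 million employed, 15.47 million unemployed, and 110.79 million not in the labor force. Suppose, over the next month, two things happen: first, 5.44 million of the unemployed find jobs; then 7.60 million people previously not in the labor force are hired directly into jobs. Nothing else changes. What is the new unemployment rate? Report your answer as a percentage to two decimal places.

Initially, labor force = 152.31 + 15.47 = 167.78 million, so u = 15.47/167.78 = 9.22%.
After the first change, unemployed falls and employed rises by 5.44; labor force unchanged → E = 157.75, U = 10.03, labor force = 167.78 million.
After the second change, employed and labor force both rise by 7.60; unemployed unchanged → E = 165.35, U = 10.03, labor force = 175.38 million.
New unemployment rate = 10.03 / 175.38 = 5.72%.

New unemployment rate ≈ 5.72%.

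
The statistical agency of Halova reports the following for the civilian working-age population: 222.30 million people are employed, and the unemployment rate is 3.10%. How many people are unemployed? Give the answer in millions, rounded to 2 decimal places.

About 7.11 million are unemployed.

Let U be the number unemployed. The labor force is E + U, and U/(E+U) = 0.0310.
So U = 0.0310 × 222.30 / (1 − 0.0310) = 6.8913 / 0.9690 ≈ 7.11 million.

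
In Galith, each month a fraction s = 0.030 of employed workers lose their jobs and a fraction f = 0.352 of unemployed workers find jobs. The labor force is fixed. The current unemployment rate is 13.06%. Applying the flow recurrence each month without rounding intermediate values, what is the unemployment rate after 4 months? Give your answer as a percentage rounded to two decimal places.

Unemployment rate after four months ≈ 8.61%.

With a fixed labor force, u_{t+1} = u_t + s·(1−u_t) − f·u_t = u_t·(1−s−f) + s.
Here 1−s−f = 0.618 and s = 0.030.
u_1 = 0.130600 × 0.618 + 0.030 = 0.110711.
u_2 = 0.110711 × 0.618 + 0.030 = 0.098419.
u_3 = 0.098419 × 0.618 + 0.030 = 0.090823.
u_4 = 0.090823 × 0.618 + 0.030 = 0.086129.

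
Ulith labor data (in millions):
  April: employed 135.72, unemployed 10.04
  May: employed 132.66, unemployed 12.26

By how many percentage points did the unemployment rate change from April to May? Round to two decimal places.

The unemployment rate changed by +1.57 percentage points.

April: labor force = 135.72 + 10.04 = 145.76; u = 10.04/145.76 = 6.89%.
May: labor force = 132.66 + 12.26 = 144.92; u = 12.26/144.92 = 8.46%.
Change = 8.46% − 6.89% = +1.57 pp.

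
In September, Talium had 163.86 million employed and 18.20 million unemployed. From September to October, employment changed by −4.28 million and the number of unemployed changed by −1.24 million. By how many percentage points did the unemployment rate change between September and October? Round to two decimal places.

September: labor force = 163.86 + 18.20 = 182.06; u = 18.20/182.06 = 10.00%.
October: labor force = 159.58 + 16.96 = 176.54; u = 16.96/176.54 = 9.61%.
Change = 9.61% − 10.00% = −0.39 pp.

The unemployment rate changed by −0.39 percentage points.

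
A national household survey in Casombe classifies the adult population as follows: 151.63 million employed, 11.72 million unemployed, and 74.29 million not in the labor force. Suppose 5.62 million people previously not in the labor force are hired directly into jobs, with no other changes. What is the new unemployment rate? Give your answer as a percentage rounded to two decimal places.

Initially, labor force = 151.63 + 11.72 = 163.35 million, so u = 11.72/163.35 = 7.17%.
After the change, employed and labor force both rise by 5.62; unemployed unchanged → E = 157.25, U = 11.72, labor force = 168.97 million.
New unemployment rate = 11.72 / 168.97 = 6.94%.

New unemployment rate ≈ 6.94%.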